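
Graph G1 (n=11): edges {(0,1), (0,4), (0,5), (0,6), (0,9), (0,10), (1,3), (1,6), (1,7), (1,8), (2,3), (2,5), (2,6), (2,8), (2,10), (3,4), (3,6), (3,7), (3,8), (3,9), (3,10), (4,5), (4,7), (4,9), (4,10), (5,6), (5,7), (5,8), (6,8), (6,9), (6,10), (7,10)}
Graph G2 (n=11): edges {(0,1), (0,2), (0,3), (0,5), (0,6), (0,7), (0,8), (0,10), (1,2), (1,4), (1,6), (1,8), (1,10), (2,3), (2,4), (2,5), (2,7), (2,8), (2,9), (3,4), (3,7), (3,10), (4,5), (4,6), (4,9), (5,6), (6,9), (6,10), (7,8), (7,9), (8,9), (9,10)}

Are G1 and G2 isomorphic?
Yes, isomorphic

The graphs are isomorphic.
One valid mapping φ: V(G1) → V(G2): 0→4, 1→3, 2→8, 3→0, 4→6, 5→9, 6→2, 7→10, 8→7, 9→5, 10→1

Verify φ preserves adjacency — for each edge of G1, its image is an edge of G2:
  (0,1) → (φ(0),φ(1)) = (3,4) ∈ E(G2) ✓
  (0,4) → (φ(0),φ(4)) = (4,6) ∈ E(G2) ✓
  (0,5) → (φ(0),φ(5)) = (4,9) ∈ E(G2) ✓
  (0,6) → (φ(0),φ(6)) = (2,4) ∈ E(G2) ✓
  (0,9) → (φ(0),φ(9)) = (4,5) ∈ E(G2) ✓
  (0,10) → (φ(0),φ(10)) = (1,4) ∈ E(G2) ✓
  (1,3) → (φ(1),φ(3)) = (0,3) ∈ E(G2) ✓
  (1,6) → (φ(1),φ(6)) = (2,3) ∈ E(G2) ✓
  (1,7) → (φ(1),φ(7)) = (3,10) ∈ E(G2) ✓
  (1,8) → (φ(1),φ(8)) = (3,7) ∈ E(G2) ✓
  (2,3) → (φ(2),φ(3)) = (0,8) ∈ E(G2) ✓
  (2,5) → (φ(2),φ(5)) = (8,9) ∈ E(G2) ✓
  (2,6) → (φ(2),φ(6)) = (2,8) ∈ E(G2) ✓
  (2,8) → (φ(2),φ(8)) = (7,8) ∈ E(G2) ✓
  (2,10) → (φ(2),φ(10)) = (1,8) ∈ E(G2) ✓
  (3,4) → (φ(3),φ(4)) = (0,6) ∈ E(G2) ✓
  (3,6) → (φ(3),φ(6)) = (0,2) ∈ E(G2) ✓
  (3,7) → (φ(3),φ(7)) = (0,10) ∈ E(G2) ✓
  (3,8) → (φ(3),φ(8)) = (0,7) ∈ E(G2) ✓
  (3,9) → (φ(3),φ(9)) = (0,5) ∈ E(G2) ✓
  (3,10) → (φ(3),φ(10)) = (0,1) ∈ E(G2) ✓
  (4,5) → (φ(4),φ(5)) = (6,9) ∈ E(G2) ✓
  (4,7) → (φ(4),φ(7)) = (6,10) ∈ E(G2) ✓
  (4,9) → (φ(4),φ(9)) = (5,6) ∈ E(G2) ✓
  (4,10) → (φ(4),φ(10)) = (1,6) ∈ E(G2) ✓
  (5,6) → (φ(5),φ(6)) = (2,9) ∈ E(G2) ✓
  (5,7) → (φ(5),φ(7)) = (9,10) ∈ E(G2) ✓
  (5,8) → (φ(5),φ(8)) = (7,9) ∈ E(G2) ✓
  (6,8) → (φ(6),φ(8)) = (2,7) ∈ E(G2) ✓
  (6,9) → (φ(6),φ(9)) = (2,5) ∈ E(G2) ✓
  (6,10) → (φ(6),φ(10)) = (1,2) ∈ E(G2) ✓
  (7,10) → (φ(7),φ(10)) = (1,10) ∈ E(G2) ✓
All 32 edges of G1 map to edges of G2, and |E(G1)| = |E(G2)| = 32, so φ is a bijection on edges as well as vertices. Hence G1 ≅ G2.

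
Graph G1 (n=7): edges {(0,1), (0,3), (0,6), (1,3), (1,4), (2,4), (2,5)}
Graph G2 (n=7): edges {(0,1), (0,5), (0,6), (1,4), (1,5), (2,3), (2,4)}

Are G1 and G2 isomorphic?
Yes, isomorphic

The graphs are isomorphic.
One valid mapping φ: V(G1) → V(G2): 0→0, 1→1, 2→2, 3→5, 4→4, 5→3, 6→6

Verify φ preserves adjacency — for each edge of G1, its image is an edge of G2:
  (0,1) → (φ(0),φ(1)) = (0,1) ∈ E(G2) ✓
  (0,3) → (φ(0),φ(3)) = (0,5) ∈ E(G2) ✓
  (0,6) → (φ(0),φ(6)) = (0,6) ∈ E(G2) ✓
  (1,3) → (φ(1),φ(3)) = (1,5) ∈ E(G2) ✓
  (1,4) → (φ(1),φ(4)) = (1,4) ∈ E(G2) ✓
  (2,4) → (φ(2),φ(4)) = (2,4) ∈ E(G2) ✓
  (2,5) → (φ(2),φ(5)) = (2,3) ∈ E(G2) ✓
All 7 edges of G1 map to edges of G2, and |E(G1)| = |E(G2)| = 7, so φ is a bijection on edges as well as vertices. Hence G1 ≅ G2.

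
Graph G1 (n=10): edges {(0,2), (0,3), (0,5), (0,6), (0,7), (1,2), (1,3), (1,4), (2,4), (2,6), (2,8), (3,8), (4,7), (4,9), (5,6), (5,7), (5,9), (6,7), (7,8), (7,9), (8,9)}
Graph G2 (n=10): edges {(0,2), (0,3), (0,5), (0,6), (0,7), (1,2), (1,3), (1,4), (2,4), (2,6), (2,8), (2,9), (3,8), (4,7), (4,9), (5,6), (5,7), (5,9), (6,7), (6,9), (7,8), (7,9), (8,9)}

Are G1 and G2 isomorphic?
No, not isomorphic

The graphs are NOT isomorphic.

Counting edges: G1 has 21 edge(s); G2 has 23 edge(s).
Edge count is an isomorphism invariant (a bijection on vertices induces a bijection on edges), so differing edge counts rule out isomorphism.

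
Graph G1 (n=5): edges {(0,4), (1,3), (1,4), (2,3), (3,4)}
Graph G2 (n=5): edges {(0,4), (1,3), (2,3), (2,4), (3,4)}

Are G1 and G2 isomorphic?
Yes, isomorphic

The graphs are isomorphic.
One valid mapping φ: V(G1) → V(G2): 0→0, 1→2, 2→1, 3→3, 4→4

Verify φ preserves adjacency — for each edge of G1, its image is an edge of G2:
  (0,4) → (φ(0),φ(4)) = (0,4) ∈ E(G2) ✓
  (1,3) → (φ(1),φ(3)) = (2,3) ∈ E(G2) ✓
  (1,4) → (φ(1),φ(4)) = (2,4) ∈ E(G2) ✓
  (2,3) → (φ(2),φ(3)) = (1,3) ∈ E(G2) ✓
  (3,4) → (φ(3),φ(4)) = (3,4) ∈ E(G2) ✓
All 5 edges of G1 map to edges of G2, and |E(G1)| = |E(G2)| = 5, so φ is a bijection on edges as well as vertices. Hence G1 ≅ G2.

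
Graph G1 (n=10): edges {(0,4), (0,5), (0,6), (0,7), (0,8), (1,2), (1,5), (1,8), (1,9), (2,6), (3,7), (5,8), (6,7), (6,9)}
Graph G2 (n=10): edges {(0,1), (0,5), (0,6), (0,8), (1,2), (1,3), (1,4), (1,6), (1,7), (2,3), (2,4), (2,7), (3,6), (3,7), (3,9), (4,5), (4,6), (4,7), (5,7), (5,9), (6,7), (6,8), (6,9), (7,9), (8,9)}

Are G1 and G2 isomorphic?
No, not isomorphic

The graphs are NOT isomorphic.

Degrees in G1: deg(0)=5, deg(1)=4, deg(2)=2, deg(3)=1, deg(4)=1, deg(5)=3, deg(6)=4, deg(7)=3, deg(8)=3, deg(9)=2.
Sorted degree sequence of G1: [5, 4, 4, 3, 3, 3, 2, 2, 1, 1].
Degrees in G2: deg(0)=4, deg(1)=6, deg(2)=4, deg(3)=5, deg(4)=5, deg(5)=4, deg(6)=7, deg(7)=7, deg(8)=3, deg(9)=5.
Sorted degree sequence of G2: [7, 7, 6, 5, 5, 5, 4, 4, 4, 3].
The (sorted) degree sequence is an isomorphism invariant, so since G1 and G2 have different degree sequences they cannot be isomorphic.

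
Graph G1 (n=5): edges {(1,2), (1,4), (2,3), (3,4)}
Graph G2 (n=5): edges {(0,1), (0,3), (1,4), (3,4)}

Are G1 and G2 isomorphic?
Yes, isomorphic

The graphs are isomorphic.
One valid mapping φ: V(G1) → V(G2): 0→2, 1→4, 2→3, 3→0, 4→1

Verify φ preserves adjacency — for each edge of G1, its image is an edge of G2:
  (1,2) → (φ(1),φ(2)) = (3,4) ∈ E(G2) ✓
  (1,4) → (φ(1),φ(4)) = (1,4) ∈ E(G2) ✓
  (2,3) → (φ(2),φ(3)) = (0,3) ∈ E(G2) ✓
  (3,4) → (φ(3),φ(4)) = (0,1) ∈ E(G2) ✓
All 4 edges of G1 map to edges of G2, and |E(G1)| = |E(G2)| = 4, so φ is a bijection on edges as well as vertices. Hence G1 ≅ G2.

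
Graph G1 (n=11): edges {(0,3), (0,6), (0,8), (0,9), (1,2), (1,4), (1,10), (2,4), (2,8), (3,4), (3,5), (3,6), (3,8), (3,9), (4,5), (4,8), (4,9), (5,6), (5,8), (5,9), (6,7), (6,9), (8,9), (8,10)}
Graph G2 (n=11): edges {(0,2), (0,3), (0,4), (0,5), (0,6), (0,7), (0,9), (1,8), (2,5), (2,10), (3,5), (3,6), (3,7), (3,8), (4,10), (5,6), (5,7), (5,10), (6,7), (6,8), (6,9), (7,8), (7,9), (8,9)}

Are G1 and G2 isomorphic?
Yes, isomorphic

The graphs are isomorphic.
One valid mapping φ: V(G1) → V(G2): 0→9, 1→10, 2→2, 3→7, 4→5, 5→3, 6→8, 7→1, 8→0, 9→6, 10→4

Verify φ preserves adjacency — for each edge of G1, its image is an edge of G2:
  (0,3) → (φ(0),φ(3)) = (7,9) ∈ E(G2) ✓
  (0,6) → (φ(0),φ(6)) = (8,9) ∈ E(G2) ✓
  (0,8) → (φ(0),φ(8)) = (0,9) ∈ E(G2) ✓
  (0,9) → (φ(0),φ(9)) = (6,9) ∈ E(G2) ✓
  (1,2) → (φ(1),φ(2)) = (2,10) ∈ E(G2) ✓
  (1,4) → (φ(1),φ(4)) = (5,10) ∈ E(G2) ✓
  (1,10) → (φ(1),φ(10)) = (4,10) ∈ E(G2) ✓
  (2,4) → (φ(2),φ(4)) = (2,5) ∈ E(G2) ✓
  (2,8) → (φ(2),φ(8)) = (0,2) ∈ E(G2) ✓
  (3,4) → (φ(3),φ(4)) = (5,7) ∈ E(G2) ✓
  (3,5) → (φ(3),φ(5)) = (3,7) ∈ E(G2) ✓
  (3,6) → (φ(3),φ(6)) = (7,8) ∈ E(G2) ✓
  (3,8) → (φ(3),φ(8)) = (0,7) ∈ E(G2) ✓
  (3,9) → (φ(3),φ(9)) = (6,7) ∈ E(G2) ✓
  (4,5) → (φ(4),φ(5)) = (3,5) ∈ E(G2) ✓
  (4,8) → (φ(4),φ(8)) = (0,5) ∈ E(G2) ✓
  (4,9) → (φ(4),φ(9)) = (5,6) ∈ E(G2) ✓
  (5,6) → (φ(5),φ(6)) = (3,8) ∈ E(G2) ✓
  (5,8) → (φ(5),φ(8)) = (0,3) ∈ E(G2) ✓
  (5,9) → (φ(5),φ(9)) = (3,6) ∈ E(G2) ✓
  (6,7) → (φ(6),φ(7)) = (1,8) ∈ E(G2) ✓
  (6,9) → (φ(6),φ(9)) = (6,8) ∈ E(G2) ✓
  (8,9) → (φ(8),φ(9)) = (0,6) ∈ E(G2) ✓
  (8,10) → (φ(8),φ(10)) = (0,4) ∈ E(G2) ✓
All 24 edges of G1 map to edges of G2, and |E(G1)| = |E(G2)| = 24, so φ is a bijection on edges as well as vertices. Hence G1 ≅ G2.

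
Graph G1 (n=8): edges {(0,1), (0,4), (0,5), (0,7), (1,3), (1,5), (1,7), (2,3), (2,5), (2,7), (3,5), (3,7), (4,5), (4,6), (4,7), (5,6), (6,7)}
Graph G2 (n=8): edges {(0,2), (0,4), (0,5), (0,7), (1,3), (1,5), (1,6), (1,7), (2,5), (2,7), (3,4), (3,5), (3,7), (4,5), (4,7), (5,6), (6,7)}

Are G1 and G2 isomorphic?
Yes, isomorphic

The graphs are isomorphic.
One valid mapping φ: V(G1) → V(G2): 0→4, 1→3, 2→6, 3→1, 4→0, 5→7, 6→2, 7→5

Verify φ preserves adjacency — for each edge of G1, its image is an edge of G2:
  (0,1) → (φ(0),φ(1)) = (3,4) ∈ E(G2) ✓
  (0,4) → (φ(0),φ(4)) = (0,4) ∈ E(G2) ✓
  (0,5) → (φ(0),φ(5)) = (4,7) ∈ E(G2) ✓
  (0,7) → (φ(0),φ(7)) = (4,5) ∈ E(G2) ✓
  (1,3) → (φ(1),φ(3)) = (1,3) ∈ E(G2) ✓
  (1,5) → (φ(1),φ(5)) = (3,7) ∈ E(G2) ✓
  (1,7) → (φ(1),φ(7)) = (3,5) ∈ E(G2) ✓
  (2,3) → (φ(2),φ(3)) = (1,6) ∈ E(G2) ✓
  (2,5) → (φ(2),φ(5)) = (6,7) ∈ E(G2) ✓
  (2,7) → (φ(2),φ(7)) = (5,6) ∈ E(G2) ✓
  (3,5) → (φ(3),φ(5)) = (1,7) ∈ E(G2) ✓
  (3,7) → (φ(3),φ(7)) = (1,5) ∈ E(G2) ✓
  (4,5) → (φ(4),φ(5)) = (0,7) ∈ E(G2) ✓
  (4,6) → (φ(4),φ(6)) = (0,2) ∈ E(G2) ✓
  (4,7) → (φ(4),φ(7)) = (0,5) ∈ E(G2) ✓
  (5,6) → (φ(5),φ(6)) = (2,7) ∈ E(G2) ✓
  (6,7) → (φ(6),φ(7)) = (2,5) ∈ E(G2) ✓
All 17 edges of G1 map to edges of G2, and |E(G1)| = |E(G2)| = 17, so φ is a bijection on edges as well as vertices. Hence G1 ≅ G2.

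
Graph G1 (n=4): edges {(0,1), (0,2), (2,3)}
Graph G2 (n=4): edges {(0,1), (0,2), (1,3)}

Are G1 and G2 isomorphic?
Yes, isomorphic

The graphs are isomorphic.
One valid mapping φ: V(G1) → V(G2): 0→0, 1→2, 2→1, 3→3

Verify φ preserves adjacency — for each edge of G1, its image is an edge of G2:
  (0,1) → (φ(0),φ(1)) = (0,2) ∈ E(G2) ✓
  (0,2) → (φ(0),φ(2)) = (0,1) ∈ E(G2) ✓
  (2,3) → (φ(2),φ(3)) = (1,3) ∈ E(G2) ✓
All 3 edges of G1 map to edges of G2, and |E(G1)| = |E(G2)| = 3, so φ is a bijection on edges as well as vertices. Hence G1 ≅ G2.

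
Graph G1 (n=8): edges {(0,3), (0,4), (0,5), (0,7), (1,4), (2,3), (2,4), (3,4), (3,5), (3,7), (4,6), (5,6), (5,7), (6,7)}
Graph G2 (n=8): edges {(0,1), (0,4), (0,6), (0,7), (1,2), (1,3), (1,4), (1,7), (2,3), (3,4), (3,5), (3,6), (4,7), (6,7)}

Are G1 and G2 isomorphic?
Yes, isomorphic

The graphs are isomorphic.
One valid mapping φ: V(G1) → V(G2): 0→4, 1→5, 2→2, 3→1, 4→3, 5→7, 6→6, 7→0

Verify φ preserves adjacency — for each edge of G1, its image is an edge of G2:
  (0,3) → (φ(0),φ(3)) = (1,4) ∈ E(G2) ✓
  (0,4) → (φ(0),φ(4)) = (3,4) ∈ E(G2) ✓
  (0,5) → (φ(0),φ(5)) = (4,7) ∈ E(G2) ✓
  (0,7) → (φ(0),φ(7)) = (0,4) ∈ E(G2) ✓
  (1,4) → (φ(1),φ(4)) = (3,5) ∈ E(G2) ✓
  (2,3) → (φ(2),φ(3)) = (1,2) ∈ E(G2) ✓
  (2,4) → (φ(2),φ(4)) = (2,3) ∈ E(G2) ✓
  (3,4) → (φ(3),φ(4)) = (1,3) ∈ E(G2) ✓
  (3,5) → (φ(3),φ(5)) = (1,7) ∈ E(G2) ✓
  (3,7) → (φ(3),φ(7)) = (0,1) ∈ E(G2) ✓
  (4,6) → (φ(4),φ(6)) = (3,6) ∈ E(G2) ✓
  (5,6) → (φ(5),φ(6)) = (6,7) ∈ E(G2) ✓
  (5,7) → (φ(5),φ(7)) = (0,7) ∈ E(G2) ✓
  (6,7) → (φ(6),φ(7)) = (0,6) ∈ E(G2) ✓
All 14 edges of G1 map to edges of G2, and |E(G1)| = |E(G2)| = 14, so φ is a bijection on edges as well as vertices. Hence G1 ≅ G2.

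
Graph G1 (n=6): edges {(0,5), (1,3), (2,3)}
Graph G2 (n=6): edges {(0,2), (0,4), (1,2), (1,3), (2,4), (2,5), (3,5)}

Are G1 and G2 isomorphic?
No, not isomorphic

The graphs are NOT isomorphic.

Counting triangles (3-cliques): G1 has 0, G2 has 1.
Triangle count is an isomorphism invariant, so differing triangle counts rule out isomorphism.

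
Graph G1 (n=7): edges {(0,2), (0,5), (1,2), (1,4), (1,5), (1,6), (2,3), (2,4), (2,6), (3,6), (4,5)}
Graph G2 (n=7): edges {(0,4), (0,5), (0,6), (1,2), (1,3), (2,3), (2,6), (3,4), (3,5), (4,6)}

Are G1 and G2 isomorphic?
No, not isomorphic

The graphs are NOT isomorphic.

Counting triangles (3-cliques): G1 has 4, G2 has 2.
Triangle count is an isomorphism invariant, so differing triangle counts rule out isomorphism.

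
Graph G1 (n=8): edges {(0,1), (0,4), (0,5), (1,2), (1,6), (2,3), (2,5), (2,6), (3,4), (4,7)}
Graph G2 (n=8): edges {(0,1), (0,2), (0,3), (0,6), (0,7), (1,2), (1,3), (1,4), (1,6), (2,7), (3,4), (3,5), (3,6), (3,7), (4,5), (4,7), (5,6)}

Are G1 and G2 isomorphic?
No, not isomorphic

The graphs are NOT isomorphic.

Counting triangles (3-cliques): G1 has 1, G2 has 11.
Triangle count is an isomorphism invariant, so differing triangle counts rule out isomorphism.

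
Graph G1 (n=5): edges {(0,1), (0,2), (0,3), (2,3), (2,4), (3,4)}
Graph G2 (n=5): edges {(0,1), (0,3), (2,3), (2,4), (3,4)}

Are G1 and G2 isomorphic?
No, not isomorphic

The graphs are NOT isomorphic.

Counting edges: G1 has 6 edge(s); G2 has 5 edge(s).
Edge count is an isomorphism invariant (a bijection on vertices induces a bijection on edges), so differing edge counts rule out isomorphism.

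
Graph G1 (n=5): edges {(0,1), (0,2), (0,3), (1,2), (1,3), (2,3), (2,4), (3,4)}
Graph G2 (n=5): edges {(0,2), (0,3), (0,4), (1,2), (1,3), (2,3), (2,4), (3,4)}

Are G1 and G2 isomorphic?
Yes, isomorphic

The graphs are isomorphic.
One valid mapping φ: V(G1) → V(G2): 0→0, 1→4, 2→2, 3→3, 4→1

Verify φ preserves adjacency — for each edge of G1, its image is an edge of G2:
  (0,1) → (φ(0),φ(1)) = (0,4) ∈ E(G2) ✓
  (0,2) → (φ(0),φ(2)) = (0,2) ∈ E(G2) ✓
  (0,3) → (φ(0),φ(3)) = (0,3) ∈ E(G2) ✓
  (1,2) → (φ(1),φ(2)) = (2,4) ∈ E(G2) ✓
  (1,3) → (φ(1),φ(3)) = (3,4) ∈ E(G2) ✓
  (2,3) → (φ(2),φ(3)) = (2,3) ∈ E(G2) ✓
  (2,4) → (φ(2),φ(4)) = (1,2) ∈ E(G2) ✓
  (3,4) → (φ(3),φ(4)) = (1,3) ∈ E(G2) ✓
All 8 edges of G1 map to edges of G2, and |E(G1)| = |E(G2)| = 8, so φ is a bijection on edges as well as vertices. Hence G1 ≅ G2.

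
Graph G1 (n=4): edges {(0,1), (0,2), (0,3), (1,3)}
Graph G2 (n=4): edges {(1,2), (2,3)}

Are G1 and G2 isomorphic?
No, not isomorphic

The graphs are NOT isomorphic.

Connected components of G1: 1 component(s) with vertex sets [[0, 1, 2, 3]], sizes [4].
Connected components of G2: 2 component(s) with vertex sets [[0], [1, 2, 3]], sizes [1, 3].
The number of connected components (and the multiset of component sizes) is an isomorphism invariant — an isomorphism maps each component of G1 bijectively onto a component of G2. Since G1 has 1 component(s) and G2 has 2, they cannot be isomorphic.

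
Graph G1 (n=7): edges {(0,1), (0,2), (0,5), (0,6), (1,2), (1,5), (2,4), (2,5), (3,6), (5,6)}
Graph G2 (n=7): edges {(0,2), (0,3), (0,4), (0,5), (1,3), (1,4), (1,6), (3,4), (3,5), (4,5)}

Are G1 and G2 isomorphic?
Yes, isomorphic

The graphs are isomorphic.
One valid mapping φ: V(G1) → V(G2): 0→4, 1→5, 2→0, 3→6, 4→2, 5→3, 6→1

Verify φ preserves adjacency — for each edge of G1, its image is an edge of G2:
  (0,1) → (φ(0),φ(1)) = (4,5) ∈ E(G2) ✓
  (0,2) → (φ(0),φ(2)) = (0,4) ∈ E(G2) ✓
  (0,5) → (φ(0),φ(5)) = (3,4) ∈ E(G2) ✓
  (0,6) → (φ(0),φ(6)) = (1,4) ∈ E(G2) ✓
  (1,2) → (φ(1),φ(2)) = (0,5) ∈ E(G2) ✓
  (1,5) → (φ(1),φ(5)) = (3,5) ∈ E(G2) ✓
  (2,4) → (φ(2),φ(4)) = (0,2) ∈ E(G2) ✓
  (2,5) → (φ(2),φ(5)) = (0,3) ∈ E(G2) ✓
  (3,6) → (φ(3),φ(6)) = (1,6) ∈ E(G2) ✓
  (5,6) → (φ(5),φ(6)) = (1,3) ∈ E(G2) ✓
All 10 edges of G1 map to edges of G2, and |E(G1)| = |E(G2)| = 10, so φ is a bijection on edges as well as vertices. Hence G1 ≅ G2.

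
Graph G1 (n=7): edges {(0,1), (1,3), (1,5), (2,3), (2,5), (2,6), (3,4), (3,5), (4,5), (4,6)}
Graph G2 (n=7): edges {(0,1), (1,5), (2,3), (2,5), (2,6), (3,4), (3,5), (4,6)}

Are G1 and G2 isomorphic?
No, not isomorphic

The graphs are NOT isomorphic.

Counting edges: G1 has 10 edge(s); G2 has 8 edge(s).
Edge count is an isomorphism invariant (a bijection on vertices induces a bijection on edges), so differing edge counts rule out isomorphism.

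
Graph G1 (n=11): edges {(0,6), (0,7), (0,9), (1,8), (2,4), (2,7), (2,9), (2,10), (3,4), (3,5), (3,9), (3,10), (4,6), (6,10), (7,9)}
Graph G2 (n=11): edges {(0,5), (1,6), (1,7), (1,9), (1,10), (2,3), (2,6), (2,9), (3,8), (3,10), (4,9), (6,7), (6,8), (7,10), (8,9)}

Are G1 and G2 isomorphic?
Yes, isomorphic

The graphs are isomorphic.
One valid mapping φ: V(G1) → V(G2): 0→10, 1→0, 2→6, 3→9, 4→2, 5→4, 6→3, 7→7, 8→5, 9→1, 10→8

Verify φ preserves adjacency — for each edge of G1, its image is an edge of G2:
  (0,6) → (φ(0),φ(6)) = (3,10) ∈ E(G2) ✓
  (0,7) → (φ(0),φ(7)) = (7,10) ∈ E(G2) ✓
  (0,9) → (φ(0),φ(9)) = (1,10) ∈ E(G2) ✓
  (1,8) → (φ(1),φ(8)) = (0,5) ∈ E(G2) ✓
  (2,4) → (φ(2),φ(4)) = (2,6) ∈ E(G2) ✓
  (2,7) → (φ(2),φ(7)) = (6,7) ∈ E(G2) ✓
  (2,9) → (φ(2),φ(9)) = (1,6) ∈ E(G2) ✓
  (2,10) → (φ(2),φ(10)) = (6,8) ∈ E(G2) ✓
  (3,4) → (φ(3),φ(4)) = (2,9) ∈ E(G2) ✓
  (3,5) → (φ(3),φ(5)) = (4,9) ∈ E(G2) ✓
  (3,9) → (φ(3),φ(9)) = (1,9) ∈ E(G2) ✓
  (3,10) → (φ(3),φ(10)) = (8,9) ∈ E(G2) ✓
  (4,6) → (φ(4),φ(6)) = (2,3) ∈ E(G2) ✓
  (6,10) → (φ(6),φ(10)) = (3,8) ∈ E(G2) ✓
  (7,9) → (φ(7),φ(9)) = (1,7) ∈ E(G2) ✓
All 15 edges of G1 map to edges of G2, and |E(G1)| = |E(G2)| = 15, so φ is a bijection on edges as well as vertices. Hence G1 ≅ G2.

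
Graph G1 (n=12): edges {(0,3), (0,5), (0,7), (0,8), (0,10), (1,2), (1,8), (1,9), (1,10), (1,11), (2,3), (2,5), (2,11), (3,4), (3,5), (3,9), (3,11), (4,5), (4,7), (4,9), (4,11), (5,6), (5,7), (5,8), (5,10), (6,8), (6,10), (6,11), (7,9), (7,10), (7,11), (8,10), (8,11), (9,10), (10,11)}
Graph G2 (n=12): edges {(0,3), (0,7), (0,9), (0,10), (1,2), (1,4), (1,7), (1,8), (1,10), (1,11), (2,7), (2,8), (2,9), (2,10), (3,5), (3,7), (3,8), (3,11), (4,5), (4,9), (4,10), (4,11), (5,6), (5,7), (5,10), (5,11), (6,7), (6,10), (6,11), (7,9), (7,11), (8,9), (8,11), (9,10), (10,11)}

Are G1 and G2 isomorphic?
Yes, isomorphic

The graphs are isomorphic.
One valid mapping φ: V(G1) → V(G2): 0→4, 1→3, 2→0, 3→9, 4→2, 5→10, 6→6, 7→1, 8→5, 9→8, 10→11, 11→7

Verify φ preserves adjacency — for each edge of G1, its image is an edge of G2:
  (0,3) → (φ(0),φ(3)) = (4,9) ∈ E(G2) ✓
  (0,5) → (φ(0),φ(5)) = (4,10) ∈ E(G2) ✓
  (0,7) → (φ(0),φ(7)) = (1,4) ∈ E(G2) ✓
  (0,8) → (φ(0),φ(8)) = (4,5) ∈ E(G2) ✓
  (0,10) → (φ(0),φ(10)) = (4,11) ∈ E(G2) ✓
  (1,2) → (φ(1),φ(2)) = (0,3) ∈ E(G2) ✓
  (1,8) → (φ(1),φ(8)) = (3,5) ∈ E(G2) ✓
  (1,9) → (φ(1),φ(9)) = (3,8) ∈ E(G2) ✓
  (1,10) → (φ(1),φ(10)) = (3,11) ∈ E(G2) ✓
  (1,11) → (φ(1),φ(11)) = (3,7) ∈ E(G2) ✓
  (2,3) → (φ(2),φ(3)) = (0,9) ∈ E(G2) ✓
  (2,5) → (φ(2),φ(5)) = (0,10) ∈ E(G2) ✓
  (2,11) → (φ(2),φ(11)) = (0,7) ∈ E(G2) ✓
  (3,4) → (φ(3),φ(4)) = (2,9) ∈ E(G2) ✓
  (3,5) → (φ(3),φ(5)) = (9,10) ∈ E(G2) ✓
  (3,9) → (φ(3),φ(9)) = (8,9) ∈ E(G2) ✓
  (3,11) → (φ(3),φ(11)) = (7,9) ∈ E(G2) ✓
  (4,5) → (φ(4),φ(5)) = (2,10) ∈ E(G2) ✓
  (4,7) → (φ(4),φ(7)) = (1,2) ∈ E(G2) ✓
  (4,9) → (φ(4),φ(9)) = (2,8) ∈ E(G2) ✓
  (4,11) → (φ(4),φ(11)) = (2,7) ∈ E(G2) ✓
  (5,6) → (φ(5),φ(6)) = (6,10) ∈ E(G2) ✓
  (5,7) → (φ(5),φ(7)) = (1,10) ∈ E(G2) ✓
  (5,8) → (φ(5),φ(8)) = (5,10) ∈ E(G2) ✓
  (5,10) → (φ(5),φ(10)) = (10,11) ∈ E(G2) ✓
  (6,8) → (φ(6),φ(8)) = (5,6) ∈ E(G2) ✓
  (6,10) → (φ(6),φ(10)) = (6,11) ∈ E(G2) ✓
  (6,11) → (φ(6),φ(11)) = (6,7) ∈ E(G2) ✓
  (7,9) → (φ(7),φ(9)) = (1,8) ∈ E(G2) ✓
  (7,10) → (φ(7),φ(10)) = (1,11) ∈ E(G2) ✓
  (7,11) → (φ(7),φ(11)) = (1,7) ∈ E(G2) ✓
  (8,10) → (φ(8),φ(10)) = (5,11) ∈ E(G2) ✓
  (8,11) → (φ(8),φ(11)) = (5,7) ∈ E(G2) ✓
  (9,10) → (φ(9),φ(10)) = (8,11) ∈ E(G2) ✓
  (10,11) → (φ(10),φ(11)) = (7,11) ∈ E(G2) ✓
All 35 edges of G1 map to edges of G2, and |E(G1)| = |E(G2)| = 35, so φ is a bijection on edges as well as vertices. Hence G1 ≅ G2.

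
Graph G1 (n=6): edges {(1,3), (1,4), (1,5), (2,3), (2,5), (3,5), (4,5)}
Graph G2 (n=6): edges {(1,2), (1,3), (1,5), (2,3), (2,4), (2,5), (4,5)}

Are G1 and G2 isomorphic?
Yes, isomorphic

The graphs are isomorphic.
One valid mapping φ: V(G1) → V(G2): 0→0, 1→1, 2→4, 3→5, 4→3, 5→2

Verify φ preserves adjacency — for each edge of G1, its image is an edge of G2:
  (1,3) → (φ(1),φ(3)) = (1,5) ∈ E(G2) ✓
  (1,4) → (φ(1),φ(4)) = (1,3) ∈ E(G2) ✓
  (1,5) → (φ(1),φ(5)) = (1,2) ∈ E(G2) ✓
  (2,3) → (φ(2),φ(3)) = (4,5) ∈ E(G2) ✓
  (2,5) → (φ(2),φ(5)) = (2,4) ∈ E(G2) ✓
  (3,5) → (φ(3),φ(5)) = (2,5) ∈ E(G2) ✓
  (4,5) → (φ(4),φ(5)) = (2,3) ∈ E(G2) ✓
All 7 edges of G1 map to edges of G2, and |E(G1)| = |E(G2)| = 7, so φ is a bijection on edges as well as vertices. Hence G1 ≅ G2.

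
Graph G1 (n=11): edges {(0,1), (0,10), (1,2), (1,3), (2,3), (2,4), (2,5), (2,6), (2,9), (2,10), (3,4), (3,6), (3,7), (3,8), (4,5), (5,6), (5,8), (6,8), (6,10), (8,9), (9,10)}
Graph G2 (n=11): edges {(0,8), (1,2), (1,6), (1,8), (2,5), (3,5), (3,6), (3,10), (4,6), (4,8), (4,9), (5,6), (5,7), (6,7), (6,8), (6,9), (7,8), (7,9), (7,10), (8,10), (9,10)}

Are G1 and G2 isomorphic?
Yes, isomorphic

The graphs are isomorphic.
One valid mapping φ: V(G1) → V(G2): 0→2, 1→1, 2→6, 3→8, 4→4, 5→9, 6→7, 7→0, 8→10, 9→3, 10→5

Verify φ preserves adjacency — for each edge of G1, its image is an edge of G2:
  (0,1) → (φ(0),φ(1)) = (1,2) ∈ E(G2) ✓
  (0,10) → (φ(0),φ(10)) = (2,5) ∈ E(G2) ✓
  (1,2) → (φ(1),φ(2)) = (1,6) ∈ E(G2) ✓
  (1,3) → (φ(1),φ(3)) = (1,8) ∈ E(G2) ✓
  (2,3) → (φ(2),φ(3)) = (6,8) ∈ E(G2) ✓
  (2,4) → (φ(2),φ(4)) = (4,6) ∈ E(G2) ✓
  (2,5) → (φ(2),φ(5)) = (6,9) ∈ E(G2) ✓
  (2,6) → (φ(2),φ(6)) = (6,7) ∈ E(G2) ✓
  (2,9) → (φ(2),φ(9)) = (3,6) ∈ E(G2) ✓
  (2,10) → (φ(2),φ(10)) = (5,6) ∈ E(G2) ✓
  (3,4) → (φ(3),φ(4)) = (4,8) ∈ E(G2) ✓
  (3,6) → (φ(3),φ(6)) = (7,8) ∈ E(G2) ✓
  (3,7) → (φ(3),φ(7)) = (0,8) ∈ E(G2) ✓
  (3,8) → (φ(3),φ(8)) = (8,10) ∈ E(G2) ✓
  (4,5) → (φ(4),φ(5)) = (4,9) ∈ E(G2) ✓
  (5,6) → (φ(5),φ(6)) = (7,9) ∈ E(G2) ✓
  (5,8) → (φ(5),φ(8)) = (9,10) ∈ E(G2) ✓
  (6,8) → (φ(6),φ(8)) = (7,10) ∈ E(G2) ✓
  (6,10) → (φ(6),φ(10)) = (5,7) ∈ E(G2) ✓
  (8,9) → (φ(8),φ(9)) = (3,10) ∈ E(G2) ✓
  (9,10) → (φ(9),φ(10)) = (3,5) ∈ E(G2) ✓
All 21 edges of G1 map to edges of G2, and |E(G1)| = |E(G2)| = 21, so φ is a bijection on edges as well as vertices. Hence G1 ≅ G2.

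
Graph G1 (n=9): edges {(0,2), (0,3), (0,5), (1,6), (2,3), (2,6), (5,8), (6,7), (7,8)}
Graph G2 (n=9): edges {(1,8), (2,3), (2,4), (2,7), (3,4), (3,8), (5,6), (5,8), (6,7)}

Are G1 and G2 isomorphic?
Yes, isomorphic

The graphs are isomorphic.
One valid mapping φ: V(G1) → V(G2): 0→2, 1→1, 2→3, 3→4, 4→0, 5→7, 6→8, 7→5, 8→6

Verify φ preserves adjacency — for each edge of G1, its image is an edge of G2:
  (0,2) → (φ(0),φ(2)) = (2,3) ∈ E(G2) ✓
  (0,3) → (φ(0),φ(3)) = (2,4) ∈ E(G2) ✓
  (0,5) → (φ(0),φ(5)) = (2,7) ∈ E(G2) ✓
  (1,6) → (φ(1),φ(6)) = (1,8) ∈ E(G2) ✓
  (2,3) → (φ(2),φ(3)) = (3,4) ∈ E(G2) ✓
  (2,6) → (φ(2),φ(6)) = (3,8) ∈ E(G2) ✓
  (5,8) → (φ(5),φ(8)) = (6,7) ∈ E(G2) ✓
  (6,7) → (φ(6),φ(7)) = (5,8) ∈ E(G2) ✓
  (7,8) → (φ(7),φ(8)) = (5,6) ∈ E(G2) ✓
All 9 edges of G1 map to edges of G2, and |E(G1)| = |E(G2)| = 9, so φ is a bijection on edges as well as vertices. Hence G1 ≅ G2.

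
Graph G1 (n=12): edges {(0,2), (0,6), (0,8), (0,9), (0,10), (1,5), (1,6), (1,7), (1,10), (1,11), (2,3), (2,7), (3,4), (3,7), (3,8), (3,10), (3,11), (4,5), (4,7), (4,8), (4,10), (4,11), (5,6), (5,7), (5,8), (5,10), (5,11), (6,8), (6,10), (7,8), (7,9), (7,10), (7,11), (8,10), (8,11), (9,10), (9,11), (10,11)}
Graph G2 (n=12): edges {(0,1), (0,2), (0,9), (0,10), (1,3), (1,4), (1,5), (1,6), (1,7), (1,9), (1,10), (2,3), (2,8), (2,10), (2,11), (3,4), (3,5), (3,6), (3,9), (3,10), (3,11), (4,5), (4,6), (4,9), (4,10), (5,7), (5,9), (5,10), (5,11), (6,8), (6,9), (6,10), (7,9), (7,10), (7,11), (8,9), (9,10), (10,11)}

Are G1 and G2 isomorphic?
Yes, isomorphic

The graphs are isomorphic.
One valid mapping φ: V(G1) → V(G2): 0→2, 1→7, 2→8, 3→6, 4→4, 5→5, 6→11, 7→9, 8→3, 9→0, 10→10, 11→1

Verify φ preserves adjacency — for each edge of G1, its image is an edge of G2:
  (0,2) → (φ(0),φ(2)) = (2,8) ∈ E(G2) ✓
  (0,6) → (φ(0),φ(6)) = (2,11) ∈ E(G2) ✓
  (0,8) → (φ(0),φ(8)) = (2,3) ∈ E(G2) ✓
  (0,9) → (φ(0),φ(9)) = (0,2) ∈ E(G2) ✓
  (0,10) → (φ(0),φ(10)) = (2,10) ∈ E(G2) ✓
  (1,5) → (φ(1),φ(5)) = (5,7) ∈ E(G2) ✓
  (1,6) → (φ(1),φ(6)) = (7,11) ∈ E(G2) ✓
  (1,7) → (φ(1),φ(7)) = (7,9) ∈ E(G2) ✓
  (1,10) → (φ(1),φ(10)) = (7,10) ∈ E(G2) ✓
  (1,11) → (φ(1),φ(11)) = (1,7) ∈ E(G2) ✓
  (2,3) → (φ(2),φ(3)) = (6,8) ∈ E(G2) ✓
  (2,7) → (φ(2),φ(7)) = (8,9) ∈ E(G2) ✓
  (3,4) → (φ(3),φ(4)) = (4,6) ∈ E(G2) ✓
  (3,7) → (φ(3),φ(7)) = (6,9) ∈ E(G2) ✓
  (3,8) → (φ(3),φ(8)) = (3,6) ∈ E(G2) ✓
  (3,10) → (φ(3),φ(10)) = (6,10) ∈ E(G2) ✓
  (3,11) → (φ(3),φ(11)) = (1,6) ∈ E(G2) ✓
  (4,5) → (φ(4),φ(5)) = (4,5) ∈ E(G2) ✓
  (4,7) → (φ(4),φ(7)) = (4,9) ∈ E(G2) ✓
  (4,8) → (φ(4),φ(8)) = (3,4) ∈ E(G2) ✓
  (4,10) → (φ(4),φ(10)) = (4,10) ∈ E(G2) ✓
  (4,11) → (φ(4),φ(11)) = (1,4) ∈ E(G2) ✓
  (5,6) → (φ(5),φ(6)) = (5,11) ∈ E(G2) ✓
  (5,7) → (φ(5),φ(7)) = (5,9) ∈ E(G2) ✓
  (5,8) → (φ(5),φ(8)) = (3,5) ∈ E(G2) ✓
  (5,10) → (φ(5),φ(10)) = (5,10) ∈ E(G2) ✓
  (5,11) → (φ(5),φ(11)) = (1,5) ∈ E(G2) ✓
  (6,8) → (φ(6),φ(8)) = (3,11) ∈ E(G2) ✓
  (6,10) → (φ(6),φ(10)) = (10,11) ∈ E(G2) ✓
  (7,8) → (φ(7),φ(8)) = (3,9) ∈ E(G2) ✓
  (7,9) → (φ(7),φ(9)) = (0,9) ∈ E(G2) ✓
  (7,10) → (φ(7),φ(10)) = (9,10) ∈ E(G2) ✓
  (7,11) → (φ(7),φ(11)) = (1,9) ∈ E(G2) ✓
  (8,10) → (φ(8),φ(10)) = (3,10) ∈ E(G2) ✓
  (8,11) → (φ(8),φ(11)) = (1,3) ∈ E(G2) ✓
  (9,10) → (φ(9),φ(10)) = (0,10) ∈ E(G2) ✓
  (9,11) → (φ(9),φ(11)) = (0,1) ∈ E(G2) ✓
  (10,11) → (φ(10),φ(11)) = (1,10) ∈ E(G2) ✓
All 38 edges of G1 map to edges of G2, and |E(G1)| = |E(G2)| = 38, so φ is a bijection on edges as well as vertices. Hence G1 ≅ G2.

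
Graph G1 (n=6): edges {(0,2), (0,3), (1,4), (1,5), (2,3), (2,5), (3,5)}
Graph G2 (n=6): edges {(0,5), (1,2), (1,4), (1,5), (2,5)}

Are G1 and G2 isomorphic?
No, not isomorphic

The graphs are NOT isomorphic.

Connected components of G1: 1 component(s) with vertex sets [[0, 1, 2, 3, 4, 5]], sizes [6].
Connected components of G2: 2 component(s) with vertex sets [[3], [0, 1, 2, 4, 5]], sizes [1, 5].
The number of connected components (and the multiset of component sizes) is an isomorphism invariant — an isomorphism maps each component of G1 bijectively onto a component of G2. Since G1 has 1 component(s) and G2 has 2, they cannot be isomorphic.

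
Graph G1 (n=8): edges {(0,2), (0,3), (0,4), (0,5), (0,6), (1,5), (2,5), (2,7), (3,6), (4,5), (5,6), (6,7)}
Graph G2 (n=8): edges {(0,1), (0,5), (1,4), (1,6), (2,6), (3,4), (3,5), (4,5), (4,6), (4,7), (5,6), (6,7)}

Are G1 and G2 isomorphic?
Yes, isomorphic

The graphs are isomorphic.
One valid mapping φ: V(G1) → V(G2): 0→4, 1→2, 2→1, 3→3, 4→7, 5→6, 6→5, 7→0

Verify φ preserves adjacency — for each edge of G1, its image is an edge of G2:
  (0,2) → (φ(0),φ(2)) = (1,4) ∈ E(G2) ✓
  (0,3) → (φ(0),φ(3)) = (3,4) ∈ E(G2) ✓
  (0,4) → (φ(0),φ(4)) = (4,7) ∈ E(G2) ✓
  (0,5) → (φ(0),φ(5)) = (4,6) ∈ E(G2) ✓
  (0,6) → (φ(0),φ(6)) = (4,5) ∈ E(G2) ✓
  (1,5) → (φ(1),φ(5)) = (2,6) ∈ E(G2) ✓
  (2,5) → (φ(2),φ(5)) = (1,6) ∈ E(G2) ✓
  (2,7) → (φ(2),φ(7)) = (0,1) ∈ E(G2) ✓
  (3,6) → (φ(3),φ(6)) = (3,5) ∈ E(G2) ✓
  (4,5) → (φ(4),φ(5)) = (6,7) ∈ E(G2) ✓
  (5,6) → (φ(5),φ(6)) = (5,6) ∈ E(G2) ✓
  (6,7) → (φ(6),φ(7)) = (0,5) ∈ E(G2) ✓
All 12 edges of G1 map to edges of G2, and |E(G1)| = |E(G2)| = 12, so φ is a bijection on edges as well as vertices. Hence G1 ≅ G2.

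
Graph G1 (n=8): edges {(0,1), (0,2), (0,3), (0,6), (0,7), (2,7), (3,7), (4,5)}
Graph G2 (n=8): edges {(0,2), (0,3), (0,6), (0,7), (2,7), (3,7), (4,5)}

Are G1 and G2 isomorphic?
No, not isomorphic

The graphs are NOT isomorphic.

Counting edges: G1 has 8 edge(s); G2 has 7 edge(s).
Edge count is an isomorphism invariant (a bijection on vertices induces a bijection on edges), so differing edge counts rule out isomorphism.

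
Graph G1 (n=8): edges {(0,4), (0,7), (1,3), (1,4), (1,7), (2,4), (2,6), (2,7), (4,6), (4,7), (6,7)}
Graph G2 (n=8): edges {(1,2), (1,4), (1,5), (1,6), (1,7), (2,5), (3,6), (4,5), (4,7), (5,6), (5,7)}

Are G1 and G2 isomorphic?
Yes, isomorphic

The graphs are isomorphic.
One valid mapping φ: V(G1) → V(G2): 0→2, 1→6, 2→7, 3→3, 4→5, 5→0, 6→4, 7→1

Verify φ preserves adjacency — for each edge of G1, its image is an edge of G2:
  (0,4) → (φ(0),φ(4)) = (2,5) ∈ E(G2) ✓
  (0,7) → (φ(0),φ(7)) = (1,2) ∈ E(G2) ✓
  (1,3) → (φ(1),φ(3)) = (3,6) ∈ E(G2) ✓
  (1,4) → (φ(1),φ(4)) = (5,6) ∈ E(G2) ✓
  (1,7) → (φ(1),φ(7)) = (1,6) ∈ E(G2) ✓
  (2,4) → (φ(2),φ(4)) = (5,7) ∈ E(G2) ✓
  (2,6) → (φ(2),φ(6)) = (4,7) ∈ E(G2) ✓
  (2,7) → (φ(2),φ(7)) = (1,7) ∈ E(G2) ✓
  (4,6) → (φ(4),φ(6)) = (4,5) ∈ E(G2) ✓
  (4,7) → (φ(4),φ(7)) = (1,5) ∈ E(G2) ✓
  (6,7) → (φ(6),φ(7)) = (1,4) ∈ E(G2) ✓
All 11 edges of G1 map to edges of G2, and |E(G1)| = |E(G2)| = 11, so φ is a bijection on edges as well as vertices. Hence G1 ≅ G2.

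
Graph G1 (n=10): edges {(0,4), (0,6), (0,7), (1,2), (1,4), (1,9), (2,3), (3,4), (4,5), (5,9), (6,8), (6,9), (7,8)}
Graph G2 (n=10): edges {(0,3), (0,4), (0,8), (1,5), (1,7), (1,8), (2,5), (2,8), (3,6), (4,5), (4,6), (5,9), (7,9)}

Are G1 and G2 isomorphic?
Yes, isomorphic

The graphs are isomorphic.
One valid mapping φ: V(G1) → V(G2): 0→4, 1→1, 2→7, 3→9, 4→5, 5→2, 6→0, 7→6, 8→3, 9→8

Verify φ preserves adjacency — for each edge of G1, its image is an edge of G2:
  (0,4) → (φ(0),φ(4)) = (4,5) ∈ E(G2) ✓
  (0,6) → (φ(0),φ(6)) = (0,4) ∈ E(G2) ✓
  (0,7) → (φ(0),φ(7)) = (4,6) ∈ E(G2) ✓
  (1,2) → (φ(1),φ(2)) = (1,7) ∈ E(G2) ✓
  (1,4) → (φ(1),φ(4)) = (1,5) ∈ E(G2) ✓
  (1,9) → (φ(1),φ(9)) = (1,8) ∈ E(G2) ✓
  (2,3) → (φ(2),φ(3)) = (7,9) ∈ E(G2) ✓
  (3,4) → (φ(3),φ(4)) = (5,9) ∈ E(G2) ✓
  (4,5) → (φ(4),φ(5)) = (2,5) ∈ E(G2) ✓
  (5,9) → (φ(5),φ(9)) = (2,8) ∈ E(G2) ✓
  (6,8) → (φ(6),φ(8)) = (0,3) ∈ E(G2) ✓
  (6,9) → (φ(6),φ(9)) = (0,8) ∈ E(G2) ✓
  (7,8) → (φ(7),φ(8)) = (3,6) ∈ E(G2) ✓
All 13 edges of G1 map to edges of G2, and |E(G1)| = |E(G2)| = 13, so φ is a bijection on edges as well as vertices. Hence G1 ≅ G2.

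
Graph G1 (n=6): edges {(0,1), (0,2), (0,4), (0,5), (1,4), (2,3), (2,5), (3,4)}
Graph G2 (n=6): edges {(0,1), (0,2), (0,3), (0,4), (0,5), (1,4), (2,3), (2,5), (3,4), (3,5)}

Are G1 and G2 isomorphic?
No, not isomorphic

The graphs are NOT isomorphic.

Counting edges: G1 has 8 edge(s); G2 has 10 edge(s).
Edge count is an isomorphism invariant (a bijection on vertices induces a bijection on edges), so differing edge counts rule out isomorphism.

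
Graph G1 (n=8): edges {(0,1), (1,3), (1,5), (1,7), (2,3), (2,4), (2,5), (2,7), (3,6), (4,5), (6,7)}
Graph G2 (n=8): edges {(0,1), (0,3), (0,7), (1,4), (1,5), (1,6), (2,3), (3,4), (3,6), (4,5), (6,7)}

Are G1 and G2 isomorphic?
Yes, isomorphic

The graphs are isomorphic.
One valid mapping φ: V(G1) → V(G2): 0→2, 1→3, 2→1, 3→0, 4→5, 5→4, 6→7, 7→6

Verify φ preserves adjacency — for each edge of G1, its image is an edge of G2:
  (0,1) → (φ(0),φ(1)) = (2,3) ∈ E(G2) ✓
  (1,3) → (φ(1),φ(3)) = (0,3) ∈ E(G2) ✓
  (1,5) → (φ(1),φ(5)) = (3,4) ∈ E(G2) ✓
  (1,7) → (φ(1),φ(7)) = (3,6) ∈ E(G2) ✓
  (2,3) → (φ(2),φ(3)) = (0,1) ∈ E(G2) ✓
  (2,4) → (φ(2),φ(4)) = (1,5) ∈ E(G2) ✓
  (2,5) → (φ(2),φ(5)) = (1,4) ∈ E(G2) ✓
  (2,7) → (φ(2),φ(7)) = (1,6) ∈ E(G2) ✓
  (3,6) → (φ(3),φ(6)) = (0,7) ∈ E(G2) ✓
  (4,5) → (φ(4),φ(5)) = (4,5) ∈ E(G2) ✓
  (6,7) → (φ(6),φ(7)) = (6,7) ∈ E(G2) ✓
All 11 edges of G1 map to edges of G2, and |E(G1)| = |E(G2)| = 11, so φ is a bijection on edges as well as vertices. Hence G1 ≅ G2.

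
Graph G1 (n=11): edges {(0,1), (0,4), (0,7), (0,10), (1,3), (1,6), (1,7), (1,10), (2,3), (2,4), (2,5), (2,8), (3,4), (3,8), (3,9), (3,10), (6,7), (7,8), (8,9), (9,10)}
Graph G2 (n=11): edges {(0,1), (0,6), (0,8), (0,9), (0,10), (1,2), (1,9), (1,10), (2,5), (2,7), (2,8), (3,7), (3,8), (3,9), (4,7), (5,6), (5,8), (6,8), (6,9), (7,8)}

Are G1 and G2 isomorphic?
Yes, isomorphic

The graphs are isomorphic.
One valid mapping φ: V(G1) → V(G2): 0→9, 1→0, 2→7, 3→8, 4→3, 5→4, 6→10, 7→1, 8→2, 9→5, 10→6

Verify φ preserves adjacency — for each edge of G1, its image is an edge of G2:
  (0,1) → (φ(0),φ(1)) = (0,9) ∈ E(G2) ✓
  (0,4) → (φ(0),φ(4)) = (3,9) ∈ E(G2) ✓
  (0,7) → (φ(0),φ(7)) = (1,9) ∈ E(G2) ✓
  (0,10) → (φ(0),φ(10)) = (6,9) ∈ E(G2) ✓
  (1,3) → (φ(1),φ(3)) = (0,8) ∈ E(G2) ✓
  (1,6) → (φ(1),φ(6)) = (0,10) ∈ E(G2) ✓
  (1,7) → (φ(1),φ(7)) = (0,1) ∈ E(G2) ✓
  (1,10) → (φ(1),φ(10)) = (0,6) ∈ E(G2) ✓
  (2,3) → (φ(2),φ(3)) = (7,8) ∈ E(G2) ✓
  (2,4) → (φ(2),φ(4)) = (3,7) ∈ E(G2) ✓
  (2,5) → (φ(2),φ(5)) = (4,7) ∈ E(G2) ✓
  (2,8) → (φ(2),φ(8)) = (2,7) ∈ E(G2) ✓
  (3,4) → (φ(3),φ(4)) = (3,8) ∈ E(G2) ✓
  (3,8) → (φ(3),φ(8)) = (2,8) ∈ E(G2) ✓
  (3,9) → (φ(3),φ(9)) = (5,8) ∈ E(G2) ✓
  (3,10) → (φ(3),φ(10)) = (6,8) ∈ E(G2) ✓
  (6,7) → (φ(6),φ(7)) = (1,10) ∈ E(G2) ✓
  (7,8) → (φ(7),φ(8)) = (1,2) ∈ E(G2) ✓
  (8,9) → (φ(8),φ(9)) = (2,5) ∈ E(G2) ✓
  (9,10) → (φ(9),φ(10)) = (5,6) ∈ E(G2) ✓
All 20 edges of G1 map to edges of G2, and |E(G1)| = |E(G2)| = 20, so φ is a bijection on edges as well as vertices. Hence G1 ≅ G2.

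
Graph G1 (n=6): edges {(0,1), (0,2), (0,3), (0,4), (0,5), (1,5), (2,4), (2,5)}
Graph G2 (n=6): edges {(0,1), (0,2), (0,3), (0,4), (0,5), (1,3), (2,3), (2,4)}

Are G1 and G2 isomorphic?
Yes, isomorphic

The graphs are isomorphic.
One valid mapping φ: V(G1) → V(G2): 0→0, 1→4, 2→3, 3→5, 4→1, 5→2

Verify φ preserves adjacency — for each edge of G1, its image is an edge of G2:
  (0,1) → (φ(0),φ(1)) = (0,4) ∈ E(G2) ✓
  (0,2) → (φ(0),φ(2)) = (0,3) ∈ E(G2) ✓
  (0,3) → (φ(0),φ(3)) = (0,5) ∈ E(G2) ✓
  (0,4) → (φ(0),φ(4)) = (0,1) ∈ E(G2) ✓
  (0,5) → (φ(0),φ(5)) = (0,2) ∈ E(G2) ✓
  (1,5) → (φ(1),φ(5)) = (2,4) ∈ E(G2) ✓
  (2,4) → (φ(2),φ(4)) = (1,3) ∈ E(G2) ✓
  (2,5) → (φ(2),φ(5)) = (2,3) ∈ E(G2) ✓
All 8 edges of G1 map to edges of G2, and |E(G1)| = |E(G2)| = 8, so φ is a bijection on edges as well as vertices. Hence G1 ≅ G2.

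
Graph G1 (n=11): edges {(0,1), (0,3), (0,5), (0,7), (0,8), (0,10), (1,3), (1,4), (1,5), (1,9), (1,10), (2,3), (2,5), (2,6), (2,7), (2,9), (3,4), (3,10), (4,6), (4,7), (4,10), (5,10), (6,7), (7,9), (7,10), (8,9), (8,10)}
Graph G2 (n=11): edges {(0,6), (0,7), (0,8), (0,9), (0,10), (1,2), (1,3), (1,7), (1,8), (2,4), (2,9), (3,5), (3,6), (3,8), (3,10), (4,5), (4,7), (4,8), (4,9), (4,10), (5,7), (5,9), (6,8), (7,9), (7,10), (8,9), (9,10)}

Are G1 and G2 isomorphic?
Yes, isomorphic

The graphs are isomorphic.
One valid mapping φ: V(G1) → V(G2): 0→4, 1→7, 2→3, 3→10, 4→0, 5→5, 6→6, 7→8, 8→2, 9→1, 10→9

Verify φ preserves adjacency — for each edge of G1, its image is an edge of G2:
  (0,1) → (φ(0),φ(1)) = (4,7) ∈ E(G2) ✓
  (0,3) → (φ(0),φ(3)) = (4,10) ∈ E(G2) ✓
  (0,5) → (φ(0),φ(5)) = (4,5) ∈ E(G2) ✓
  (0,7) → (φ(0),φ(7)) = (4,8) ∈ E(G2) ✓
  (0,8) → (φ(0),φ(8)) = (2,4) ∈ E(G2) ✓
  (0,10) → (φ(0),φ(10)) = (4,9) ∈ E(G2) ✓
  (1,3) → (φ(1),φ(3)) = (7,10) ∈ E(G2) ✓
  (1,4) → (φ(1),φ(4)) = (0,7) ∈ E(G2) ✓
  (1,5) → (φ(1),φ(5)) = (5,7) ∈ E(G2) ✓
  (1,9) → (φ(1),φ(9)) = (1,7) ∈ E(G2) ✓
  (1,10) → (φ(1),φ(10)) = (7,9) ∈ E(G2) ✓
  (2,3) → (φ(2),φ(3)) = (3,10) ∈ E(G2) ✓
  (2,5) → (φ(2),φ(5)) = (3,5) ∈ E(G2) ✓
  (2,6) → (φ(2),φ(6)) = (3,6) ∈ E(G2) ✓
  (2,7) → (φ(2),φ(7)) = (3,8) ∈ E(G2) ✓
  (2,9) → (φ(2),φ(9)) = (1,3) ∈ E(G2) ✓
  (3,4) → (φ(3),φ(4)) = (0,10) ∈ E(G2) ✓
  (3,10) → (φ(3),φ(10)) = (9,10) ∈ E(G2) ✓
  (4,6) → (φ(4),φ(6)) = (0,6) ∈ E(G2) ✓
  (4,7) → (φ(4),φ(7)) = (0,8) ∈ E(G2) ✓
  (4,10) → (φ(4),φ(10)) = (0,9) ∈ E(G2) ✓
  (5,10) → (φ(5),φ(10)) = (5,9) ∈ E(G2) ✓
  (6,7) → (φ(6),φ(7)) = (6,8) ∈ E(G2) ✓
  (7,9) → (φ(7),φ(9)) = (1,8) ∈ E(G2) ✓
  (7,10) → (φ(7),φ(10)) = (8,9) ∈ E(G2) ✓
  (8,9) → (φ(8),φ(9)) = (1,2) ∈ E(G2) ✓
  (8,10) → (φ(8),φ(10)) = (2,9) ∈ E(G2) ✓
All 27 edges of G1 map to edges of G2, and |E(G1)| = |E(G2)| = 27, so φ is a bijection on edges as well as vertices. Hence G1 ≅ G2.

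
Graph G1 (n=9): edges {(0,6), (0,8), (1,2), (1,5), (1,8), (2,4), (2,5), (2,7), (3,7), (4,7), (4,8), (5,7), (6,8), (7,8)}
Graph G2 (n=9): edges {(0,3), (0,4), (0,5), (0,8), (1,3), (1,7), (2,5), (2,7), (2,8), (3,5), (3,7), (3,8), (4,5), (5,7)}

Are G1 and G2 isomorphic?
No, not isomorphic

The graphs are NOT isomorphic.

Degrees in G1: deg(0)=2, deg(1)=3, deg(2)=4, deg(3)=1, deg(4)=3, deg(5)=3, deg(6)=2, deg(7)=5, deg(8)=5.
Sorted degree sequence of G1: [5, 5, 4, 3, 3, 3, 2, 2, 1].
Degrees in G2: deg(0)=4, deg(1)=2, deg(2)=3, deg(3)=5, deg(4)=2, deg(5)=5, deg(6)=0, deg(7)=4, deg(8)=3.
Sorted degree sequence of G2: [5, 5, 4, 4, 3, 3, 2, 2, 0].
The (sorted) degree sequence is an isomorphism invariant, so since G1 and G2 have different degree sequences they cannot be isomorphic.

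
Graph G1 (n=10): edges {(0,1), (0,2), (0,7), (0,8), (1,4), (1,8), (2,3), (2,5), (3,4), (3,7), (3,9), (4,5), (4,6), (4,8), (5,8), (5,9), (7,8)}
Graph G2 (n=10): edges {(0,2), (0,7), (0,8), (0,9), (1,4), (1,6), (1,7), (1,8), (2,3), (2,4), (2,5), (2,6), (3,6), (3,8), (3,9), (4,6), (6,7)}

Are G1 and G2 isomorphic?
Yes, isomorphic

The graphs are isomorphic.
One valid mapping φ: V(G1) → V(G2): 0→1, 1→4, 2→8, 3→0, 4→2, 5→3, 6→5, 7→7, 8→6, 9→9

Verify φ preserves adjacency — for each edge of G1, its image is an edge of G2:
  (0,1) → (φ(0),φ(1)) = (1,4) ∈ E(G2) ✓
  (0,2) → (φ(0),φ(2)) = (1,8) ∈ E(G2) ✓
  (0,7) → (φ(0),φ(7)) = (1,7) ∈ E(G2) ✓
  (0,8) → (φ(0),φ(8)) = (1,6) ∈ E(G2) ✓
  (1,4) → (φ(1),φ(4)) = (2,4) ∈ E(G2) ✓
  (1,8) → (φ(1),φ(8)) = (4,6) ∈ E(G2) ✓
  (2,3) → (φ(2),φ(3)) = (0,8) ∈ E(G2) ✓
  (2,5) → (φ(2),φ(5)) = (3,8) ∈ E(G2) ✓
  (3,4) → (φ(3),φ(4)) = (0,2) ∈ E(G2) ✓
  (3,7) → (φ(3),φ(7)) = (0,7) ∈ E(G2) ✓
  (3,9) → (φ(3),φ(9)) = (0,9) ∈ E(G2) ✓
  (4,5) → (φ(4),φ(5)) = (2,3) ∈ E(G2) ✓
  (4,6) → (φ(4),φ(6)) = (2,5) ∈ E(G2) ✓
  (4,8) → (φ(4),φ(8)) = (2,6) ∈ E(G2) ✓
  (5,8) → (φ(5),φ(8)) = (3,6) ∈ E(G2) ✓
  (5,9) → (φ(5),φ(9)) = (3,9) ∈ E(G2) ✓
  (7,8) → (φ(7),φ(8)) = (6,7) ∈ E(G2) ✓
All 17 edges of G1 map to edges of G2, and |E(G1)| = |E(G2)| = 17, so φ is a bijection on edges as well as vertices. Hence G1 ≅ G2.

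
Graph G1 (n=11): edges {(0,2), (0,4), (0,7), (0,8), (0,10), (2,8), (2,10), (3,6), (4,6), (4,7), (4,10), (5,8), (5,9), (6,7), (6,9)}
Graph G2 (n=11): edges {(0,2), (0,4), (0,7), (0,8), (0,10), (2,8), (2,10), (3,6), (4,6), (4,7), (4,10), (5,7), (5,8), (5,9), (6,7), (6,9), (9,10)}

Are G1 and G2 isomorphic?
No, not isomorphic

The graphs are NOT isomorphic.

Counting edges: G1 has 15 edge(s); G2 has 17 edge(s).
Edge count is an isomorphism invariant (a bijection on vertices induces a bijection on edges), so differing edge counts rule out isomorphism.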